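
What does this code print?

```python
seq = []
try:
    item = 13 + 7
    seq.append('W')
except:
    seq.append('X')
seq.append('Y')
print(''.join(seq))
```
WY

No exception, try block completes normally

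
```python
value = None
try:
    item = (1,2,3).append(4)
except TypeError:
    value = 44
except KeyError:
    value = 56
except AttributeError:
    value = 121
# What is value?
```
121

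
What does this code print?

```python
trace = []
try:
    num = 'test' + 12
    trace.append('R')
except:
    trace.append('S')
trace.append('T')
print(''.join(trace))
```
ST

Exception raised in try, caught by bare except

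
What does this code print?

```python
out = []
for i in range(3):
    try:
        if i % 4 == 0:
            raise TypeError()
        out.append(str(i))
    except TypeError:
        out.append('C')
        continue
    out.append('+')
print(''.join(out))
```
C1+2+

continue in except skips rest of loop body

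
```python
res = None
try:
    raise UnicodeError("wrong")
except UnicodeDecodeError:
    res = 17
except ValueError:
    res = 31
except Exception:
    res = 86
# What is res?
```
31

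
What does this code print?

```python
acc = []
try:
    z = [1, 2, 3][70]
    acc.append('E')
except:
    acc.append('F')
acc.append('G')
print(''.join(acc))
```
FG

Exception raised in try, caught by bare except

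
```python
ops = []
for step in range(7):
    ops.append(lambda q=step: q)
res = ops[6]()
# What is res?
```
6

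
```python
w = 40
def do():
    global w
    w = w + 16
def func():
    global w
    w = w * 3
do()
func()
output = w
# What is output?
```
168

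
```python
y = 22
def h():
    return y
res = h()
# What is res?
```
22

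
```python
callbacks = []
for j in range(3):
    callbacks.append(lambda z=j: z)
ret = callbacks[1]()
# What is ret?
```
1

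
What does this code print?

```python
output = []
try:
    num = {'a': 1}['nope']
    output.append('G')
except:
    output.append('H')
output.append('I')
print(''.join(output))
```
HI

Exception raised in try, caught by bare except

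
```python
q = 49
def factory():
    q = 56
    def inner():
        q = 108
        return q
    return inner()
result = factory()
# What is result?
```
108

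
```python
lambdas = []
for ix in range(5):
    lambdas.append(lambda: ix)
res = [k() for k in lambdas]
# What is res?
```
[4, 4, 4, 4, 4]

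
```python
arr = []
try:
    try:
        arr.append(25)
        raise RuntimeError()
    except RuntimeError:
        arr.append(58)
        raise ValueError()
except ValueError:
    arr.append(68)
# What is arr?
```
[25, 58, 68]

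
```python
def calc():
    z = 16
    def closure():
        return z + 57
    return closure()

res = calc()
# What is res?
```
73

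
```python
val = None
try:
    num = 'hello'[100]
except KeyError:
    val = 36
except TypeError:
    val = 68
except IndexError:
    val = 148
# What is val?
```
148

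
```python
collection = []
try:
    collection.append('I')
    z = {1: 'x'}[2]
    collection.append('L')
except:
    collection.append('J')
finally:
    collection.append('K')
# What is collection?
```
['I', 'J', 'K']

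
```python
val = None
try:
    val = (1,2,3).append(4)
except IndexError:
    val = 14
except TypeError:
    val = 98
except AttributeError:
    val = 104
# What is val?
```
104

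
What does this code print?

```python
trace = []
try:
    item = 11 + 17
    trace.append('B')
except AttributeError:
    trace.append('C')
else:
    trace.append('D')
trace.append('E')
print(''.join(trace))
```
BDE

else block runs when no exception occurs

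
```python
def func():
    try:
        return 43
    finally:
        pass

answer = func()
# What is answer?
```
43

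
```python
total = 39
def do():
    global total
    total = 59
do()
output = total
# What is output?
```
59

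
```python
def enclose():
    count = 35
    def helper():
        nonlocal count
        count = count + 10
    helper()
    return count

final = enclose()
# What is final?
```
45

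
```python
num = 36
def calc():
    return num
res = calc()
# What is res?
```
36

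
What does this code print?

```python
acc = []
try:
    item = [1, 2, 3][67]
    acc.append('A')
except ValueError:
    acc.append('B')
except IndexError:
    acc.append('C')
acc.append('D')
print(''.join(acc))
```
CD

IndexError is caught by its specific handler, not ValueError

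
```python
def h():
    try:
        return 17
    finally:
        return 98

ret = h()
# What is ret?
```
98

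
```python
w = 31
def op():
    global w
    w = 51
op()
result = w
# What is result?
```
51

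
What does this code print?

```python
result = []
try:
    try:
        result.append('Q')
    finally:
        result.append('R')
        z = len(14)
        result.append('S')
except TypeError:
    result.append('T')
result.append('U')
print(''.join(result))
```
QRTU

Exception in inner finally caught by outer except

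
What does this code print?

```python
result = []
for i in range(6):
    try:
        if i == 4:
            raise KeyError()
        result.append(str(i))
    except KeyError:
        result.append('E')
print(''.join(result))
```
0123E5

Exception on i=4 caught, loop continues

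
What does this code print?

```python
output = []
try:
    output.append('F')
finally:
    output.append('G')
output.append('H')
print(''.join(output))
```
FGH

try/finally without except, no exception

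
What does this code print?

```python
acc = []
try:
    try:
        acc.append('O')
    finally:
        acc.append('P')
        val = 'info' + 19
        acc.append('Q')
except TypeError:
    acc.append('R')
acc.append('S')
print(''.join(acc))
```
OPRS

Exception in inner finally caught by outer except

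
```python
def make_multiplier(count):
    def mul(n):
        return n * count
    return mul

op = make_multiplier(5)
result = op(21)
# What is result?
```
105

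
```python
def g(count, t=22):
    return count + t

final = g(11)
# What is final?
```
33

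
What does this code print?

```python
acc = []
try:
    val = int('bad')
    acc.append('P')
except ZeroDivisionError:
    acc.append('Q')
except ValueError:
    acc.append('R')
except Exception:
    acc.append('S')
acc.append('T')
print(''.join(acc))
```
RT

ValueError matches before generic Exception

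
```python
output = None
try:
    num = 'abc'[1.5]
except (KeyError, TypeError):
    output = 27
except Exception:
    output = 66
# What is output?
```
27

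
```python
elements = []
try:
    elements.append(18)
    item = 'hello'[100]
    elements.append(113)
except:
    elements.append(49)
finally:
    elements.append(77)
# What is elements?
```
[18, 49, 77]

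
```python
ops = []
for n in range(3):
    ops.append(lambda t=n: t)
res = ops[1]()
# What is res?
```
1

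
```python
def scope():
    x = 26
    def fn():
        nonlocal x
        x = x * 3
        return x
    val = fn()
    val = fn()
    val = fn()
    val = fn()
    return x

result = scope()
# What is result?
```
2106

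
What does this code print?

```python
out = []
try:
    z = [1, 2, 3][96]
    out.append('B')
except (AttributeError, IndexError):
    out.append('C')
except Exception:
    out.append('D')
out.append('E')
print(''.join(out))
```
CE

IndexError matches tuple containing it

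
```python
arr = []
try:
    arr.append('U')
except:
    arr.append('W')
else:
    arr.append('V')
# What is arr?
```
['U', 'V']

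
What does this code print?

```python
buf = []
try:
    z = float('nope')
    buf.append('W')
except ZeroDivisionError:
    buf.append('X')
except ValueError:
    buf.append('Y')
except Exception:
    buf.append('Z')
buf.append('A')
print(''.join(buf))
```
YA

ValueError matches before generic Exception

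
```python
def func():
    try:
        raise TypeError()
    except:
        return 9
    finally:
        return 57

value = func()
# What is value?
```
57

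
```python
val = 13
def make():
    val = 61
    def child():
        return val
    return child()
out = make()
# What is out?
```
61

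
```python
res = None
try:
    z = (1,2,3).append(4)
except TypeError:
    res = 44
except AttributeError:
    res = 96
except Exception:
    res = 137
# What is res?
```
96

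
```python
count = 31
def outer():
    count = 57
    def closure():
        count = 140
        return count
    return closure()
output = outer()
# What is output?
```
140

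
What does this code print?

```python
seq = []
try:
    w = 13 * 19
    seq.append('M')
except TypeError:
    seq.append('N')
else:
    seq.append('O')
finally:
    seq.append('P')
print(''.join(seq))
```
MOP

else runs before finally when no exception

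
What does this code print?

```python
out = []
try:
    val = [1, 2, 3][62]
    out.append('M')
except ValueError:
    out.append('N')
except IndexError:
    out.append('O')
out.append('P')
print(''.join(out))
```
OP

IndexError is caught by its specific handler, not ValueError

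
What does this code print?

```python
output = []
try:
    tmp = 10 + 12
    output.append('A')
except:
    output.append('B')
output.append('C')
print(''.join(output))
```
AC

No exception, try block completes normally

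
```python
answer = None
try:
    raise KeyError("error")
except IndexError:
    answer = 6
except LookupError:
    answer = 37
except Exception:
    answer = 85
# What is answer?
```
37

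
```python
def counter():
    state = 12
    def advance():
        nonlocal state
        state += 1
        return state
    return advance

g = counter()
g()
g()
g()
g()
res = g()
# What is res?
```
17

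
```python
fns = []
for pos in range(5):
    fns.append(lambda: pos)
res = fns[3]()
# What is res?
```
4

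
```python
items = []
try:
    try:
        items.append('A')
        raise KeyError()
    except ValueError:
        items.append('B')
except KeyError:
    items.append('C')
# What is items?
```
['A', 'C']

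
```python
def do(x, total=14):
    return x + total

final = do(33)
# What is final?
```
47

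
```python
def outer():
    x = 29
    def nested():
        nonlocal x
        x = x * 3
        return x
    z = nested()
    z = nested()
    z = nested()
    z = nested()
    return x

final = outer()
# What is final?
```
2349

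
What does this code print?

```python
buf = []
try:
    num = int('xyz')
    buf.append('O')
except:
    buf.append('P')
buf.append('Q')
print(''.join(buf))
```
PQ

Exception raised in try, caught by bare except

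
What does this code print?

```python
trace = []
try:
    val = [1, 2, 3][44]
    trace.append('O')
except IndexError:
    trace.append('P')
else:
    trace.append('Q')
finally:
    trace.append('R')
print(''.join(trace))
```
PR

Exception: except runs, else skipped, finally runs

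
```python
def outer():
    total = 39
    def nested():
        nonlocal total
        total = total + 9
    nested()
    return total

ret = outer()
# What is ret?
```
48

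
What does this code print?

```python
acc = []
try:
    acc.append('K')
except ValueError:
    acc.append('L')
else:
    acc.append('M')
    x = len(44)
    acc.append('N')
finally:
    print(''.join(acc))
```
KM

Try succeeds, else appends 'M', TypeError in else is uncaught, finally prints before exception propagates ('N' never appended)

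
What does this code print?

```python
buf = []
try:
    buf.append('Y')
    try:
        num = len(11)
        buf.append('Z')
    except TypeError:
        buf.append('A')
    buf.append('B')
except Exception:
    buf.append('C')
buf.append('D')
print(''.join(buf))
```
YABD

Inner exception caught by inner handler, outer continues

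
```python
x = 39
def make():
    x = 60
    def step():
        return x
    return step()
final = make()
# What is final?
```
60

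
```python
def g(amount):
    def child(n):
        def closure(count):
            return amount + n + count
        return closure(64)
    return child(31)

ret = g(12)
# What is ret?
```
107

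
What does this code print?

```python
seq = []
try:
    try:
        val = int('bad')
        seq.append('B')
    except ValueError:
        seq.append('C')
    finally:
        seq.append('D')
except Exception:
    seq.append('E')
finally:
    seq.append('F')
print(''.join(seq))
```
CDF

Both finally blocks run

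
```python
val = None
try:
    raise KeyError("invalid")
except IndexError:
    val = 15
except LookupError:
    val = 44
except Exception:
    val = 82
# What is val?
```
44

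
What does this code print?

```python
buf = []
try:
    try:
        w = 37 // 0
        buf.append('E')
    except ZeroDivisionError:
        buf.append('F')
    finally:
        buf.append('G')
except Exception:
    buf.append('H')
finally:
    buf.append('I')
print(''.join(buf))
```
FGI

Both finally blocks run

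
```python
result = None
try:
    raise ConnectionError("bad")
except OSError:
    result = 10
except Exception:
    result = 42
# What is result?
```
10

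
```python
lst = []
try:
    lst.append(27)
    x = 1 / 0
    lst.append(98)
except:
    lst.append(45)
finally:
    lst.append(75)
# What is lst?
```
[27, 45, 75]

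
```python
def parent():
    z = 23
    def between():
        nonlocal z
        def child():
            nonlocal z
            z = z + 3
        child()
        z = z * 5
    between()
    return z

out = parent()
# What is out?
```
130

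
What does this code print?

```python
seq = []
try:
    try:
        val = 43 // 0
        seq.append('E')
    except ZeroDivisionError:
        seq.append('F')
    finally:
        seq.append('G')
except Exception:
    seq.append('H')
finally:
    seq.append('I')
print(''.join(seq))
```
FGI

Both finally blocks run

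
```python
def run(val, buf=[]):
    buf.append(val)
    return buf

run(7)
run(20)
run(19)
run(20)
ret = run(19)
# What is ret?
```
[7, 20, 19, 20, 19]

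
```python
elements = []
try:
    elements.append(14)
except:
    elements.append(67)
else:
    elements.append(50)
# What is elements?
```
[14, 50]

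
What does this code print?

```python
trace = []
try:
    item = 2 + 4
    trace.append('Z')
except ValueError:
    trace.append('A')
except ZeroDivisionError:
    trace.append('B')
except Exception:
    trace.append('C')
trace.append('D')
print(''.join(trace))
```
ZD

No exception, try block completes normally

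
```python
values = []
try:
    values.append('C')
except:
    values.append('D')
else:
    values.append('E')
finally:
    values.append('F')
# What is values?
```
['C', 'E', 'F']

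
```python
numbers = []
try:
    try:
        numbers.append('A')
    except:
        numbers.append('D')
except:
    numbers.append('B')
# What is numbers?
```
['A']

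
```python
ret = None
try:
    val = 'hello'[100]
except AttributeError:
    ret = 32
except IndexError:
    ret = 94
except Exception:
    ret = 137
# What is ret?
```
94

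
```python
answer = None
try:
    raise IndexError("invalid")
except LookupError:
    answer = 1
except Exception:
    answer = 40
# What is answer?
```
1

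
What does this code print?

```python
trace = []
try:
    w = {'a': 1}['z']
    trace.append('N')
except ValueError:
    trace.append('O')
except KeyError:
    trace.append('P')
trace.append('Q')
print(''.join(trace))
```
PQ

KeyError is caught by its specific handler, not ValueError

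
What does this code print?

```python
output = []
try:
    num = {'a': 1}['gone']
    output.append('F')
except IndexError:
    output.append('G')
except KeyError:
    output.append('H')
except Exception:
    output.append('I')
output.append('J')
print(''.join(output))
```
HJ

KeyError matches before generic Exception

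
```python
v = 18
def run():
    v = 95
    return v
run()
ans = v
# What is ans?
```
18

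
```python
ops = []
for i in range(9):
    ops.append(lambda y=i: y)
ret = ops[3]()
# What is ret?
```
3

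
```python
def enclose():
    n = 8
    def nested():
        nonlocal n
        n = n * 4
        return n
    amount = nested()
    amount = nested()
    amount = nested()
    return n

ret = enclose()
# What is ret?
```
512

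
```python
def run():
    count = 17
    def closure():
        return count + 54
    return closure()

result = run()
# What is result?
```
71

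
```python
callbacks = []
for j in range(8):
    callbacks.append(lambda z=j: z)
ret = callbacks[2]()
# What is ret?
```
2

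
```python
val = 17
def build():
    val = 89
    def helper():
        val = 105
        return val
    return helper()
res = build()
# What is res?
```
105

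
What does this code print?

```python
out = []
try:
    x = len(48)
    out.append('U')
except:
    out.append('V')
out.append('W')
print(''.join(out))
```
VW

Exception raised in try, caught by bare except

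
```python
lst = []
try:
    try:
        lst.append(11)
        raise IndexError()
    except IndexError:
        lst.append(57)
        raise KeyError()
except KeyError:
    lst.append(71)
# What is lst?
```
[11, 57, 71]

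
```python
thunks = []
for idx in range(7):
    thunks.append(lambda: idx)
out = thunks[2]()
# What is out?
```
6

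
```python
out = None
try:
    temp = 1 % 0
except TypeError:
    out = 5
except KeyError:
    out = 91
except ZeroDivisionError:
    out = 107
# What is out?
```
107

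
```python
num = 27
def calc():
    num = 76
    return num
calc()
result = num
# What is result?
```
27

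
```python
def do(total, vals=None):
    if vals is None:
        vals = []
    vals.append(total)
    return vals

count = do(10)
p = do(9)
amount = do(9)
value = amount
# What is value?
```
[9]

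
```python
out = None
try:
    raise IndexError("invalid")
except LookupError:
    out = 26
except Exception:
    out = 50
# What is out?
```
26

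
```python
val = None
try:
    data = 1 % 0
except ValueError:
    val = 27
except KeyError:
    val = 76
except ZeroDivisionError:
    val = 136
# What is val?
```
136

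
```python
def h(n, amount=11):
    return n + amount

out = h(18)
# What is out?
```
29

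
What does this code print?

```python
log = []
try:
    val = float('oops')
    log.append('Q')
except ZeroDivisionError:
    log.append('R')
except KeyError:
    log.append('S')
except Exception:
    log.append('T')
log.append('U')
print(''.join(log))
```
TU

ValueError not specifically caught, falls to Exception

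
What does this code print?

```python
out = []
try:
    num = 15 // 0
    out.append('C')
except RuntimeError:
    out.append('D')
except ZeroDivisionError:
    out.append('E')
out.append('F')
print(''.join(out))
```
EF

ZeroDivisionError is caught by its specific handler, not RuntimeError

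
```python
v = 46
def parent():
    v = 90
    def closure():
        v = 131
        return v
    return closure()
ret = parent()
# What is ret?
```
131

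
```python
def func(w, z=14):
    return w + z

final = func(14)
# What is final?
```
28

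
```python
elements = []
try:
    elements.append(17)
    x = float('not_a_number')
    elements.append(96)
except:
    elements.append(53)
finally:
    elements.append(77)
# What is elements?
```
[17, 53, 77]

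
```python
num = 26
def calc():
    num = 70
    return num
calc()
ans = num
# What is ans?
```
26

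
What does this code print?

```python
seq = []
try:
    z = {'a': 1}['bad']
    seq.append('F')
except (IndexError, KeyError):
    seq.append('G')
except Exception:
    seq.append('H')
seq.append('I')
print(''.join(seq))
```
GI

KeyError matches tuple containing it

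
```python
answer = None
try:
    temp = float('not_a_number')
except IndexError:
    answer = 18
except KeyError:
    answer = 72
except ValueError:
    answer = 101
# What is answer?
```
101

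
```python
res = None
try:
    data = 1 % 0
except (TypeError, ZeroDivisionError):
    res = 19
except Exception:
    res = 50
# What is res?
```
19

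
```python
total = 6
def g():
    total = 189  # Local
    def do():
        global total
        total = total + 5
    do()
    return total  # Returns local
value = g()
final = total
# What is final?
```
11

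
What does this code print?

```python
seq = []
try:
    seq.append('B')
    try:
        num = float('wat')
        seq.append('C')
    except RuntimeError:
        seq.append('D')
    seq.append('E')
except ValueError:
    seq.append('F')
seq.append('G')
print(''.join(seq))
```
BFG

Inner handler doesn't match, propagates to outer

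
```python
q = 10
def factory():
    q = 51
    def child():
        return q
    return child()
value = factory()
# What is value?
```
51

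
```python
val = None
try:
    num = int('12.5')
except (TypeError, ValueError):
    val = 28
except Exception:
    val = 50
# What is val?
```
28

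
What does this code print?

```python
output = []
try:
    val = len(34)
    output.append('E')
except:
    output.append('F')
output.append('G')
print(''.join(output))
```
FG

Exception raised in try, caught by bare except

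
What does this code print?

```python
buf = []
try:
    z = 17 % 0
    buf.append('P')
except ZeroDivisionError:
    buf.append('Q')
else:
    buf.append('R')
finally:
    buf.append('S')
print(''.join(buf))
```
QS

Exception: except runs, else skipped, finally runs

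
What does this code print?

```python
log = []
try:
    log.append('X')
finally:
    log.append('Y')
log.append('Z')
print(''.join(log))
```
XYZ

try/finally without except, no exception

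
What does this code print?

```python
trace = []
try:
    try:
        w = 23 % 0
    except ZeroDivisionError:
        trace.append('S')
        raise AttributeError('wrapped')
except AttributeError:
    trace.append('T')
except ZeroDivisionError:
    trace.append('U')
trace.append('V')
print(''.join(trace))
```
STV

AttributeError raised and caught, original ZeroDivisionError not re-raised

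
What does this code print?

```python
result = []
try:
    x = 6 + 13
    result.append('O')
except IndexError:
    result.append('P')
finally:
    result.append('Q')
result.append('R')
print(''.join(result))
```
OQR

finally runs after normal execution too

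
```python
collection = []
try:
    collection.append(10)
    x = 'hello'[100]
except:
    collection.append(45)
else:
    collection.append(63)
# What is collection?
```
[10, 45]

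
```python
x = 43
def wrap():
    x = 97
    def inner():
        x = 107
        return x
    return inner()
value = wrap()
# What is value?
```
107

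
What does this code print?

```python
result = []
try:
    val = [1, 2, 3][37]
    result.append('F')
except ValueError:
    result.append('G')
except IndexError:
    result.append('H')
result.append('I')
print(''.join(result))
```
HI

IndexError is caught by its specific handler, not ValueError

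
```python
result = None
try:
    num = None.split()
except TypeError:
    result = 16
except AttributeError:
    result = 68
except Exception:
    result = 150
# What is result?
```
68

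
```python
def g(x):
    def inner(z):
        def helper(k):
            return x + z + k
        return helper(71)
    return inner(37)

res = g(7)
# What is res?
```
115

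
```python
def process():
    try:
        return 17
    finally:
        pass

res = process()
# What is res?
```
17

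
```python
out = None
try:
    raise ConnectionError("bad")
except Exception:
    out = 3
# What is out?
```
3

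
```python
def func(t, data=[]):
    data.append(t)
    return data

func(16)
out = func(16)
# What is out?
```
[16, 16]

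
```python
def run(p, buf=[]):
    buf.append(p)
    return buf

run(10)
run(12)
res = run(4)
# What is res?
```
[10, 12, 4]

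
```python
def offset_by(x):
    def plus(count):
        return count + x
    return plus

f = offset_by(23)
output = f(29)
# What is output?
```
52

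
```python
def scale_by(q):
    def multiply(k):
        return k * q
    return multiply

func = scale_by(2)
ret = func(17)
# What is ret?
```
34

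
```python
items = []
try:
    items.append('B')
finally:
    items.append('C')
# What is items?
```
['B', 'C']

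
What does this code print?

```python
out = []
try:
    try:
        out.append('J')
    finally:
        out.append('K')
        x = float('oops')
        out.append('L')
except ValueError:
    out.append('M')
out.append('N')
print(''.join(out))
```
JKMN

Exception in inner finally caught by outer except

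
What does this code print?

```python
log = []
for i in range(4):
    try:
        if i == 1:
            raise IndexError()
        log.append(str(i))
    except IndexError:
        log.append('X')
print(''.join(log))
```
0X23

Exception on i=1 caught, loop continues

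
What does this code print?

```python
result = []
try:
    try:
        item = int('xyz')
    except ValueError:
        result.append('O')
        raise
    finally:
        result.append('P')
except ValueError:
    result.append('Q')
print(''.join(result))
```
OPQ

finally runs before re-raised exception propagates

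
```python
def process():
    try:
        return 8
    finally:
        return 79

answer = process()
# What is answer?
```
79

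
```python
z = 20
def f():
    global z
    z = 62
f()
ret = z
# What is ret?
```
62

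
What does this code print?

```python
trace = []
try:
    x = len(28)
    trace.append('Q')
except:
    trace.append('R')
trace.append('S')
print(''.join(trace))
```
RS

Exception raised in try, caught by bare except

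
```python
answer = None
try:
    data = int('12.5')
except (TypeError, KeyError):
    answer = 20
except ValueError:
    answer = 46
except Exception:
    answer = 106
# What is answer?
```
46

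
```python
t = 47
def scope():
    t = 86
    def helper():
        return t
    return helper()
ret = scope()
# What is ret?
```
86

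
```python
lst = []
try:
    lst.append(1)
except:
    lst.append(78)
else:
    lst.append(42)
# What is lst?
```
[1, 42]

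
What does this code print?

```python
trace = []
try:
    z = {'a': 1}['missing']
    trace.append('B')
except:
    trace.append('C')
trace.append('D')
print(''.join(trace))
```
CD

Exception raised in try, caught by bare except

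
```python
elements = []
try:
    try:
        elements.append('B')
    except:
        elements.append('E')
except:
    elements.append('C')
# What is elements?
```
['B']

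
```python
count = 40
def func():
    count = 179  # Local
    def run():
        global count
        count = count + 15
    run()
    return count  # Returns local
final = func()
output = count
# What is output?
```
55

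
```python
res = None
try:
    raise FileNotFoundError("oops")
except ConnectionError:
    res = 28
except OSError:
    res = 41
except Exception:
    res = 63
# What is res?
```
41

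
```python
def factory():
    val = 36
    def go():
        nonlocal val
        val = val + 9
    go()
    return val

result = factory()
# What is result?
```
45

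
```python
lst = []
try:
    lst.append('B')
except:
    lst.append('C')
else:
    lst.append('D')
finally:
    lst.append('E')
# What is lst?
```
['B', 'D', 'E']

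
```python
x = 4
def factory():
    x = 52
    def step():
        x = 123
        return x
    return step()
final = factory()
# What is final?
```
123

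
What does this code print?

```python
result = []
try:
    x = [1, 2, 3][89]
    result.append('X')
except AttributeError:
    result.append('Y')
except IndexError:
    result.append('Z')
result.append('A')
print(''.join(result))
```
ZA

IndexError is caught by its specific handler, not AttributeError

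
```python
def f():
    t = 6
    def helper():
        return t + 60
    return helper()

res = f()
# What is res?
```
66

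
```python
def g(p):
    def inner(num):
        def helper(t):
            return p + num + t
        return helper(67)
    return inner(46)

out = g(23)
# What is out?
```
136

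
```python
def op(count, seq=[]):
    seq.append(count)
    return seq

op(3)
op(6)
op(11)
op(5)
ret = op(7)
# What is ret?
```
[3, 6, 11, 5, 7]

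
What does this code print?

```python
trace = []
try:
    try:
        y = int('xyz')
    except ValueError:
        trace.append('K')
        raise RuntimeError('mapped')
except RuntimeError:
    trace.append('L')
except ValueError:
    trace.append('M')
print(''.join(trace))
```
KL

New RuntimeError raised, caught by outer RuntimeError handler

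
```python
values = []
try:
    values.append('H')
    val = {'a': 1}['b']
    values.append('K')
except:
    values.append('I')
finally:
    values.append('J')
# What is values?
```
['H', 'I', 'J']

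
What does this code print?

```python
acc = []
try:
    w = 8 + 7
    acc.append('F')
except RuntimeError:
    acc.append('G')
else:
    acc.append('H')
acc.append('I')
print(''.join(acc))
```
FHI

else block runs when no exception occurs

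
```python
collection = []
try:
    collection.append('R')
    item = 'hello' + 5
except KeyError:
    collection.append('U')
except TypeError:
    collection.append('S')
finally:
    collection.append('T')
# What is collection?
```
['R', 'S', 'T']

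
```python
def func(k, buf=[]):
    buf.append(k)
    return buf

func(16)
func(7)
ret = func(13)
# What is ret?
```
[16, 7, 13]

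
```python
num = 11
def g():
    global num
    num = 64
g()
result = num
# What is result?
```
64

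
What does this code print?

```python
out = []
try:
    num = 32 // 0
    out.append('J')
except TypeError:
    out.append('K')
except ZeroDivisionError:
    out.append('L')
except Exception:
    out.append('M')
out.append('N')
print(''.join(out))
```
LN

ZeroDivisionError matches before generic Exception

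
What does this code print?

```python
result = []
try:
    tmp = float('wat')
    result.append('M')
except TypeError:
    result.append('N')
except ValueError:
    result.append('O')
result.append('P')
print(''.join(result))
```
OP

ValueError is caught by its specific handler, not TypeError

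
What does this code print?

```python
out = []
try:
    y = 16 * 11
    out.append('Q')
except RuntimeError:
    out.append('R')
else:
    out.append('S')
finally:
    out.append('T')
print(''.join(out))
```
QST

else runs before finally when no exception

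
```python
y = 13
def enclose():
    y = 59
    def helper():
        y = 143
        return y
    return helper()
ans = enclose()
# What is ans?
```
143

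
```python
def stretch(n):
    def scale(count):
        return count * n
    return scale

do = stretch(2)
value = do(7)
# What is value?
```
14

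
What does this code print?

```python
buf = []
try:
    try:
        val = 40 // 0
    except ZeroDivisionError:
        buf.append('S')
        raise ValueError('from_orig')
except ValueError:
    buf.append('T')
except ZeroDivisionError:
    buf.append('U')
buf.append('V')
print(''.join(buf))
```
STV

ValueError raised and caught, original ZeroDivisionError not re-raised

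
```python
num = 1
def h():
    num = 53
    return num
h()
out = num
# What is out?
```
1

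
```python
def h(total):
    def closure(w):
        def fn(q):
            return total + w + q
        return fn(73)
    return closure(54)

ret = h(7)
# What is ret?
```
134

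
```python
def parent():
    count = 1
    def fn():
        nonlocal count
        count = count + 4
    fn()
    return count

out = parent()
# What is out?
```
5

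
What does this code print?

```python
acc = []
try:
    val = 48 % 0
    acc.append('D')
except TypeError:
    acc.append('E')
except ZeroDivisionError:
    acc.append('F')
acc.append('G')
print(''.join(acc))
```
FG

ZeroDivisionError is caught by its specific handler, not TypeError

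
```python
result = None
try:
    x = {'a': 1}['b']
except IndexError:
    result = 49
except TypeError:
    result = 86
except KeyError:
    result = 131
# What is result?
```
131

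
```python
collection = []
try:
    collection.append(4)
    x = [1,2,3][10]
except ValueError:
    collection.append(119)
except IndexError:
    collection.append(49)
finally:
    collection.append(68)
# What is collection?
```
[4, 49, 68]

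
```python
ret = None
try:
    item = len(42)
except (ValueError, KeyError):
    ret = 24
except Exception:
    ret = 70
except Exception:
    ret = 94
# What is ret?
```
70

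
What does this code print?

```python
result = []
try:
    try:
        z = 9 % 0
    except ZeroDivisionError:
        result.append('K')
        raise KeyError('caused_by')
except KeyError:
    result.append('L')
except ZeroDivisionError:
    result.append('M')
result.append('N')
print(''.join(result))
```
KLN

KeyError raised and caught, original ZeroDivisionError not re-raised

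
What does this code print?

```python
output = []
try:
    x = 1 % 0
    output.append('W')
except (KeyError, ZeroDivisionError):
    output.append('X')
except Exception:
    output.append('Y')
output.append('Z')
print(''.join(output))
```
XZ

ZeroDivisionError matches tuple containing it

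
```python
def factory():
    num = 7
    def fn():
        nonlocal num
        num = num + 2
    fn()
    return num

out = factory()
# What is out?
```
9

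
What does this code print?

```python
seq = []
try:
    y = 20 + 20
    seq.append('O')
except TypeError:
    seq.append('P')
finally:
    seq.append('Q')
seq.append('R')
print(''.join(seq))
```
OQR

finally runs after normal execution too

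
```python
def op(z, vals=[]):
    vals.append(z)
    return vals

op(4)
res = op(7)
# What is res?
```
[4, 7]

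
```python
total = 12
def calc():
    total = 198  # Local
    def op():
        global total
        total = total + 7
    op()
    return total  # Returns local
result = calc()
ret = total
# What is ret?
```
19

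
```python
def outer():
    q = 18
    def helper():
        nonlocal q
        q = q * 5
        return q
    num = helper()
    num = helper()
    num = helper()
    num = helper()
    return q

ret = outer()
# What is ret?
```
11250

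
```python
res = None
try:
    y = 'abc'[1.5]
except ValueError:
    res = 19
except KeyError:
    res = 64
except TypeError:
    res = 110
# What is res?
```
110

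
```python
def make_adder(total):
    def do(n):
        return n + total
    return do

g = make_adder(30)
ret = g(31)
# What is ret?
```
61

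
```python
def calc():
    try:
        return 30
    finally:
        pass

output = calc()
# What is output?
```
30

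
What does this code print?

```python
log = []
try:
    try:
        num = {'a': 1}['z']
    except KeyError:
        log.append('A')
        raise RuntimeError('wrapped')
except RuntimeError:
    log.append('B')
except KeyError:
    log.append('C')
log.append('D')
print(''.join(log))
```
ABD

RuntimeError raised and caught, original KeyError not re-raised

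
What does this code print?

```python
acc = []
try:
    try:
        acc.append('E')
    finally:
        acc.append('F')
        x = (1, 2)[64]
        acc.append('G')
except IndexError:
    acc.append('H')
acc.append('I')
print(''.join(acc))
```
EFHI

Exception in inner finally caught by outer except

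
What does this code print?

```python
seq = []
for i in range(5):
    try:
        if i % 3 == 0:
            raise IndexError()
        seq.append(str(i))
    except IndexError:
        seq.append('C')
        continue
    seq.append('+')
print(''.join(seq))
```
C1+2+C4+

continue in except skips rest of loop body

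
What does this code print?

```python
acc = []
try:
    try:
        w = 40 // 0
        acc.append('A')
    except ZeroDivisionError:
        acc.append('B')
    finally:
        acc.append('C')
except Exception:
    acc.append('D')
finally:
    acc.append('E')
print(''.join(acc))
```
BCE

Both finally blocks run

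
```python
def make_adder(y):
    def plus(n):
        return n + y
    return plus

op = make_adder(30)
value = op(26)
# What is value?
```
56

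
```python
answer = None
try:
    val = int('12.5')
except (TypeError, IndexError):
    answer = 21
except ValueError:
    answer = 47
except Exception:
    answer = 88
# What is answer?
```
47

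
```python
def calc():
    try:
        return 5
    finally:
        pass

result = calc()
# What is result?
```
5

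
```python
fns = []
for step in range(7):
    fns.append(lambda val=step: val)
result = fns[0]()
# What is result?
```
0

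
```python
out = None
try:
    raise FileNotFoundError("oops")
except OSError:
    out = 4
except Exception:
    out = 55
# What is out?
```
4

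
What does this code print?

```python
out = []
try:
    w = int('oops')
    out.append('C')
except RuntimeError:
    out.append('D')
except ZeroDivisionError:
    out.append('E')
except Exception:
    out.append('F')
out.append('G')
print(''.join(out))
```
FG

ValueError not specifically caught, falls to Exception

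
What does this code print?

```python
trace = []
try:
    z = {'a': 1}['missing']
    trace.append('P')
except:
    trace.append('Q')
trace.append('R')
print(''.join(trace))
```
QR

Exception raised in try, caught by bare except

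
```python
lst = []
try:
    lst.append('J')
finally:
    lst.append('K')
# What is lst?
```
['J', 'K']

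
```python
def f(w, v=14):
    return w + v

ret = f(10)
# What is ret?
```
24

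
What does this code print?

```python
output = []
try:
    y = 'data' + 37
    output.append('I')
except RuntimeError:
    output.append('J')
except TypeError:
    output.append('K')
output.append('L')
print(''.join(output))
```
KL

TypeError is caught by its specific handler, not RuntimeError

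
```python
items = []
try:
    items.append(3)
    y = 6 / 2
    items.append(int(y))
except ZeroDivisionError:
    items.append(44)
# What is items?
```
[3, 3]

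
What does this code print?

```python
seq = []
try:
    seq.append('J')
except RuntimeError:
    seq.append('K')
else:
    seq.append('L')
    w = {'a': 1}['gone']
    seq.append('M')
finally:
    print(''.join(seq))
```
JL

Try succeeds, else appends 'L', KeyError in else is uncaught, finally prints before exception propagates ('M' never appended)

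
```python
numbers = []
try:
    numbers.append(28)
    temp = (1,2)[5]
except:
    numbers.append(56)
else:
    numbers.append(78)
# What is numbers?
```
[28, 56]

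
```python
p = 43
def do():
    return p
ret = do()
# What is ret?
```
43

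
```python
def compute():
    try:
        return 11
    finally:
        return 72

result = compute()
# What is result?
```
72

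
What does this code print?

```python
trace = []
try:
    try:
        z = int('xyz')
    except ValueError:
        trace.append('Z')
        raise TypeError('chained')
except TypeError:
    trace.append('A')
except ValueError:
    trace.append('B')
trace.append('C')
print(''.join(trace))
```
ZAC

TypeError raised and caught, original ValueError not re-raised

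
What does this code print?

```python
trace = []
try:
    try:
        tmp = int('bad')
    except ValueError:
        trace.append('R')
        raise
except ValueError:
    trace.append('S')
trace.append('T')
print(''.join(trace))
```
RST

raise without argument re-raises current exception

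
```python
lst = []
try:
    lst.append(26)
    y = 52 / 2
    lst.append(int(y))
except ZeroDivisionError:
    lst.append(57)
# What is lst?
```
[26, 26]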